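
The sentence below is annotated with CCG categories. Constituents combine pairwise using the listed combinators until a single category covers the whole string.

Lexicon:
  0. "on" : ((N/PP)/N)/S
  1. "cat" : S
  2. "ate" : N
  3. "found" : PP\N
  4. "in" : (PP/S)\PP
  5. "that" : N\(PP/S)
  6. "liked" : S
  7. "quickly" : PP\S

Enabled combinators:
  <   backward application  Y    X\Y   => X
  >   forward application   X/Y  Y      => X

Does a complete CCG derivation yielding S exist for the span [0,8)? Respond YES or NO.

((N/PP)/N)/S S N PP\N (PP/S)\PP N\(PP/S) S PP\S
CKY chart[0,8] = {N}; S ∉ chart

NO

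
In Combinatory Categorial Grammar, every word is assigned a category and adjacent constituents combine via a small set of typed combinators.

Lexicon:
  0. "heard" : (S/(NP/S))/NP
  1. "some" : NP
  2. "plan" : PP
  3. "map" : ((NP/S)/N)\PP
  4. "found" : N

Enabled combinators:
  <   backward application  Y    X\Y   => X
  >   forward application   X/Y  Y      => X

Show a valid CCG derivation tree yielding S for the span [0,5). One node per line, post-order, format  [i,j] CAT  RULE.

[0,5] S   >
  [0,2] S/(NP/S)   >
    [0,1] "heard" : (S/(NP/S))/NP
    [1,2] "some" : NP
  [2,5] NP/S   >
    [2,4] (NP/S)/N   <
      [2,3] "plan" : PP
      [3,4] "map" : ((NP/S)/N)\PP
    [4,5] "found" : N

[0,1] (S/(NP/S))/NP  lex  "heard"
[1,2] NP  lex  "some"
[0,2] S/(NP/S)  >  k=1
[2,3] PP  lex  "plan"
[3,4] ((NP/S)/N)\PP  lex  "map"
[2,4] (NP/S)/N  <  k=3
[4,5] N  lex  "found"
[2,5] NP/S  >  k=4
[0,5] S  >  k=2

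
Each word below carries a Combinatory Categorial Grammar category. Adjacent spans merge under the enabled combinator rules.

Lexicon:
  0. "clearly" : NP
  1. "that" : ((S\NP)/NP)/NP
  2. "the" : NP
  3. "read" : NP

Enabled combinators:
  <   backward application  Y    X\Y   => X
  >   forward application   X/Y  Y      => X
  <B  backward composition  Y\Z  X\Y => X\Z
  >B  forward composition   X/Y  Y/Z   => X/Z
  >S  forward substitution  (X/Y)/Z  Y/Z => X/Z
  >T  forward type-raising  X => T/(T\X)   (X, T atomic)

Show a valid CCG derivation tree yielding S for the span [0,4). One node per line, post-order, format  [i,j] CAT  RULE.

[0,4] S   <
  [0,1] "clearly" : NP
  [1,4] S\NP   >
    [1,3] (S\NP)/NP   >
      [1,2] "that" : ((S\NP)/NP)/NP
      [2,3] "the" : NP
    [3,4] "read" : NP

[0,1] NP  lex  "clearly"
[1,2] ((S\NP)/NP)/NP  lex  "that"
[2,3] NP  lex  "the"
[1,3] (S\NP)/NP  >  k=2
[3,4] NP  lex  "read"
[1,4] S\NP  >  k=3
[0,4] S  <  k=1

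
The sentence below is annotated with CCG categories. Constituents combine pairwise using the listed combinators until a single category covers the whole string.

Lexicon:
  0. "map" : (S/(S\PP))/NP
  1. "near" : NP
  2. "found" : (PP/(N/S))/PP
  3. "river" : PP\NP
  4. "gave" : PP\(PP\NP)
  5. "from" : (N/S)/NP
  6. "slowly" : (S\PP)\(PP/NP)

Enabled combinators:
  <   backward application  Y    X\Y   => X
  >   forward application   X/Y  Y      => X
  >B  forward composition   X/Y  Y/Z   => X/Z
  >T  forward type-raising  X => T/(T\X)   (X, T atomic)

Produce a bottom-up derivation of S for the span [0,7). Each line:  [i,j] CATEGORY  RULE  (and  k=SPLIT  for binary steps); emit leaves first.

[0,1] (S/(S\PP))/NP  lex  "map"
[1,2] NP  lex  "near"
[0,2] S/(S\PP)  >  k=1
[2,3] (PP/(N/S))/PP  lex  "found"
[3,4] PP\NP  lex  "river"
[4,5] PP\(PP\NP)  lex  "gave"
[3,5] PP  <  k=4
[2,5] PP/(N/S)  >  k=3
[5,6] (N/S)/NP  lex  "from"
[2,6] PP/NP  >B  k=5
[6,7] (S\PP)\(PP/NP)  lex  "slowly"
[2,7] S\PP  <  k=6
[0,7] S  >  k=2

[0,7] S   >
  [0,2] S/(S\PP)   >
    [0,1] "map" : (S/(S\PP))/NP
    [1,2] "near" : NP
  [2,7] S\PP   <
    [2,6] PP/NP   >B
      [2,5] PP/(N/S)   >
        [2,3] "found" : (PP/(N/S))/PP
        [3,5] PP   <
          [3,4] "river" : PP\NP
          [4,5] "gave" : PP\(PP\NP)
      [5,6] "from" : (N/S)/NP
    [6,7] "slowly" : (S\PP)\(PP/NP)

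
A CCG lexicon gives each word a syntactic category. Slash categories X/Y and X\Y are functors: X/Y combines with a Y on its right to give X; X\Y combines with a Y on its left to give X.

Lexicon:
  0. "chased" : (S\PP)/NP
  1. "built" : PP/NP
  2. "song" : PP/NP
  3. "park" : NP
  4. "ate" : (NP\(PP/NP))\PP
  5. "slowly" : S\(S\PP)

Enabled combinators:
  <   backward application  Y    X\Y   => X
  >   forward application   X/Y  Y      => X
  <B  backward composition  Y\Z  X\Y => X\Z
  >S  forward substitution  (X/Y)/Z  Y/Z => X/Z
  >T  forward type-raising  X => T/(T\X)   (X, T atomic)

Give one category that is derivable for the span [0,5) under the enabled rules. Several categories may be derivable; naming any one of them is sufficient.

[0,6] S   <
  [0,5] S\PP   >
    [0,1] "chased" : (S\PP)/NP
    [1,5] NP   <
      [1,2] "built" : PP/NP
      [2,5] NP\(PP/NP)   <
        [2,4] PP   >
          [2,3] "song" : PP/NP
          [3,4] "park" : NP
        [4,5] "ate" : (NP\(PP/NP))\PP
  [5,6] "slowly" : S\(S\PP)

S\PP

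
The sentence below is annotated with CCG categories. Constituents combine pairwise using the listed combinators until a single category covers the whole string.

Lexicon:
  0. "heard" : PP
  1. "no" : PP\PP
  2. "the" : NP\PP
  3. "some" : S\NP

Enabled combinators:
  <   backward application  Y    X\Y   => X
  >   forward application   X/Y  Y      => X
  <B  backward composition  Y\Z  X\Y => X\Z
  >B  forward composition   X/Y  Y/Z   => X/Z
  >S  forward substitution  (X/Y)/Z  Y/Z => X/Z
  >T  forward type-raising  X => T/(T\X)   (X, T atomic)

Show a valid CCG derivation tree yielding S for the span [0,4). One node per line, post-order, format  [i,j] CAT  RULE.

[0,1] PP  lex  "heard"
[0,1] S/(S\PP)  >T
[1,2] PP\PP  lex  "no"
[2,3] NP\PP  lex  "the"
[3,4] S\NP  lex  "some"
[2,4] S\PP  <B  k=3
[1,4] S\PP  <B  k=2
[0,4] S  >  k=1

[0,4] S   >
  [0,1] S/(S\PP)   >T
    [0,1] "heard" : PP
  [1,4] S\PP   <B
    [1,2] "no" : PP\PP
    [2,4] S\PP   <B
      [2,3] "the" : NP\PP
      [3,4] "some" : S\NP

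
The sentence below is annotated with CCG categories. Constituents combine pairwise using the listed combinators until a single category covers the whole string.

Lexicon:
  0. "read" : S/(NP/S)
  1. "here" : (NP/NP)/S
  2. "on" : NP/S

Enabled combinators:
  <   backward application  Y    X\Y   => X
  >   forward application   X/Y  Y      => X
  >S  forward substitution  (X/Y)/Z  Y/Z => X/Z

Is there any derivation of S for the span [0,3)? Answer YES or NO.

YES

[0,3] S   >
  [0,1] "read" : S/(NP/S)
  [1,3] NP/S   >S
    [1,2] "here" : (NP/NP)/S
    [2,3] "on" : NP/S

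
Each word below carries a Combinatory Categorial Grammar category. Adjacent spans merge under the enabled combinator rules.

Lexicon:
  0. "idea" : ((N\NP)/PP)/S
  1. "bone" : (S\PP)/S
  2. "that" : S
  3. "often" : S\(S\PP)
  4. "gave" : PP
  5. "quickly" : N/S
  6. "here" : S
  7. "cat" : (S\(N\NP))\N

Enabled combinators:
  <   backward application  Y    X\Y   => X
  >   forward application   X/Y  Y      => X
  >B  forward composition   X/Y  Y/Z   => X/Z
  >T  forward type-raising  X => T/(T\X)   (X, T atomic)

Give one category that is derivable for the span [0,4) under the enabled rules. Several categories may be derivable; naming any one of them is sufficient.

[0,8] S   <
  [0,5] N\NP   >
    [0,4] (N\NP)/PP   >
      [0,1] "idea" : ((N\NP)/PP)/S
      [1,4] S   <
        [1,3] S\PP   >
          [1,2] "bone" : (S\PP)/S
          [2,3] "that" : S
        [3,4] "often" : S\(S\PP)
    [4,5] "gave" : PP
  [5,8] S\(N\NP)   <
    [5,7] N   >
      [5,6] "quickly" : N/S
      [6,7] "here" : S
    [7,8] "cat" : (S\(N\NP))\N

(N\NP)/PP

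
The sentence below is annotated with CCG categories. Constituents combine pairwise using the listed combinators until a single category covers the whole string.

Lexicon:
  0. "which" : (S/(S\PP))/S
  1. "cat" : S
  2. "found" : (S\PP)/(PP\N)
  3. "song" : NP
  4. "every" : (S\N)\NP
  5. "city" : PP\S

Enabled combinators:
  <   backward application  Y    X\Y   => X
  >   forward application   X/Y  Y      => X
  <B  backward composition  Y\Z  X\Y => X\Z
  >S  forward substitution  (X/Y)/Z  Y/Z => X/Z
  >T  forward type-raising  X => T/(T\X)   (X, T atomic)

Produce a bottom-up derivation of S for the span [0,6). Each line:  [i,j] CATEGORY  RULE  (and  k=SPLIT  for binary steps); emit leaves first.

[0,1] (S/(S\PP))/S  lex  "which"
[1,2] S  lex  "cat"
[0,2] S/(S\PP)  >  k=1
[2,3] (S\PP)/(PP\N)  lex  "found"
[3,4] NP  lex  "song"
[4,5] (S\N)\NP  lex  "every"
[3,5] S\N  <  k=4
[5,6] PP\S  lex  "city"
[3,6] PP\N  <B  k=5
[2,6] S\PP  >  k=3
[0,6] S  >  k=2

[0,6] S   >
  [0,2] S/(S\PP)   >
    [0,1] "which" : (S/(S\PP))/S
    [1,2] "cat" : S
  [2,6] S\PP   >
    [2,3] "found" : (S\PP)/(PP\N)
    [3,6] PP\N   <B
      [3,5] S\N   <
        [3,4] "song" : NP
        [4,5] "every" : (S\N)\NP
      [5,6] "city" : PP\S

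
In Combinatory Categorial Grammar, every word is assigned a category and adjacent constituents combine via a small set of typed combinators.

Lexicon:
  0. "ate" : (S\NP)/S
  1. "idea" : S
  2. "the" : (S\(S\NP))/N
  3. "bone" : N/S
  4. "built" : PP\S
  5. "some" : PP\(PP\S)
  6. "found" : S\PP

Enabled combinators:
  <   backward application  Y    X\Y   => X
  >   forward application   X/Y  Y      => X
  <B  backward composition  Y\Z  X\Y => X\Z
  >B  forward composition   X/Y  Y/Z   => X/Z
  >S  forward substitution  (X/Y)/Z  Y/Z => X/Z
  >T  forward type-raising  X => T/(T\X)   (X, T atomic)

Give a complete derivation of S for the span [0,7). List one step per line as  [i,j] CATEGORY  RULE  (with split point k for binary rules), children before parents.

[0,7] S   <
  [0,2] S\NP   >
    [0,1] "ate" : (S\NP)/S
    [1,2] "idea" : S
  [2,7] S\(S\NP)   >
    [2,3] "the" : (S\(S\NP))/N
    [3,7] N   >
      [3,4] "bone" : N/S
      [4,7] S   <
        [4,6] PP   <
          [4,5] "built" : PP\S
          [5,6] "some" : PP\(PP\S)
        [6,7] "found" : S\PP

[0,1] (S\NP)/S  lex  "ate"
[1,2] S  lex  "idea"
[0,2] S\NP  >  k=1
[2,3] (S\(S\NP))/N  lex  "the"
[3,4] N/S  lex  "bone"
[4,5] PP\S  lex  "built"
[5,6] PP\(PP\S)  lex  "some"
[4,6] PP  <  k=5
[6,7] S\PP  lex  "found"
[4,7] S  <  k=6
[3,7] N  >  k=4
[2,7] S\(S\NP)  >  k=3
[0,7] S  <  k=2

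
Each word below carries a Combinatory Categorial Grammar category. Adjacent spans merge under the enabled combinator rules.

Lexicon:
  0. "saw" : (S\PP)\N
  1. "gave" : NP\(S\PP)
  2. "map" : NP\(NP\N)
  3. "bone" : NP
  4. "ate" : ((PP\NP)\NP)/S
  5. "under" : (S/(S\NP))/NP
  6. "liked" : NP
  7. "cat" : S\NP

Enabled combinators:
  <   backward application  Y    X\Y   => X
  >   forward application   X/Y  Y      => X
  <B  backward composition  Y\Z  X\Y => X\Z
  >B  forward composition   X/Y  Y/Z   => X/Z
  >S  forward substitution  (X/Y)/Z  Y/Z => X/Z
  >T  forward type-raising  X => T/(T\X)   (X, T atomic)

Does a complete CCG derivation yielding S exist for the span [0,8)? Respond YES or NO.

NO

(S\PP)\N NP\(S\PP) NP\(NP\N) NP ((PP\NP)\NP)/S (S/(S\NP))/NP NP S\NP
CKY chart[0,8] = {N/(N\PP), NP/(NP\PP), PP, PP/(PP\PP), S/(S\PP)}; S ∉ chart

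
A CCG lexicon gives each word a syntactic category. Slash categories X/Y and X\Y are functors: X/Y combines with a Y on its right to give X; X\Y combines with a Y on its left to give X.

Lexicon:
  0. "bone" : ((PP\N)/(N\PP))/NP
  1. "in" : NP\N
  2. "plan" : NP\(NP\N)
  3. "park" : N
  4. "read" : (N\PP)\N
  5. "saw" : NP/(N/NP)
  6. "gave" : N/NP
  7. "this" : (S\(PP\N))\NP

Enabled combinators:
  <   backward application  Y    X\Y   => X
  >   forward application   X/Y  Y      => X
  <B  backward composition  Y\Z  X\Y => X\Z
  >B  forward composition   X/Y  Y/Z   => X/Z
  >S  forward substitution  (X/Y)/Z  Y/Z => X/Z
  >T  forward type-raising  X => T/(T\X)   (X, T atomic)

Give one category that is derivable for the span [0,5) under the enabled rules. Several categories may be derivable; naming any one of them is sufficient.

PP\N

[0,8] S   <
  [0,5] PP\N   >
    [0,3] (PP\N)/(N\PP)   >
      [0,1] "bone" : ((PP\N)/(N\PP))/NP
      [1,3] NP   <
        [1,2] "in" : NP\N
        [2,3] "plan" : NP\(NP\N)
    [3,5] N\PP   <
      [3,4] "park" : N
      [4,5] "read" : (N\PP)\N
  [5,8] S\(PP\N)   <
    [5,7] NP   >
      [5,6] "saw" : NP/(N/NP)
      [6,7] "gave" : N/NP
    [7,8] "this" : (S\(PP\N))\NP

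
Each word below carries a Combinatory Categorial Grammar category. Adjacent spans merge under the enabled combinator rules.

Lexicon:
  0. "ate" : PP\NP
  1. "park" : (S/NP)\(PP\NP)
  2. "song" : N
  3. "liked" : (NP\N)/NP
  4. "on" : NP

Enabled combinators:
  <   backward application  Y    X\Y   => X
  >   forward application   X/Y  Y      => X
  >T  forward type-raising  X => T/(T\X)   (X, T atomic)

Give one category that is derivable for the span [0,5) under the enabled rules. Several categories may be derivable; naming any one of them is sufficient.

[0,5] S   >
  [0,2] S/NP   <
    [0,1] "ate" : PP\NP
    [1,2] "park" : (S/NP)\(PP\NP)
  [2,5] NP   >
    [2,3] NP/(NP\N)   >T
      [2,3] "song" : N
    [3,5] NP\N   >
      [3,4] "liked" : (NP\N)/NP
      [4,5] "on" : NP

S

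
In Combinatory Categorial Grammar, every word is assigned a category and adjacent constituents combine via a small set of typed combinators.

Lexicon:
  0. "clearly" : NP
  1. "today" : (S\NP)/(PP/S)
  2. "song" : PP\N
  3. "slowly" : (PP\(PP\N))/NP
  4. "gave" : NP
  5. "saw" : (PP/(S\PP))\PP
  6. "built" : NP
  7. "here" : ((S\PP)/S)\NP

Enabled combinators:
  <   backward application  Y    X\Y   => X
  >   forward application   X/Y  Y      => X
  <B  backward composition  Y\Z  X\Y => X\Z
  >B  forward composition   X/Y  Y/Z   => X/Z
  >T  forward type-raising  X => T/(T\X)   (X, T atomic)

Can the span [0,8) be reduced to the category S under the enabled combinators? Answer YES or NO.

YES

[0,8] S   >
  [0,1] S/(S\NP)   >T
    [0,1] "clearly" : NP
  [1,8] S\NP   >
    [1,2] "today" : (S\NP)/(PP/S)
    [2,8] PP/S   >B
      [2,6] PP/(S\PP)   <
        [2,5] PP   <
          [2,3] "song" : PP\N
          [3,5] PP\(PP\N)   >
            [3,4] "slowly" : (PP\(PP\N))/NP
            [4,5] "gave" : NP
        [5,6] "saw" : (PP/(S\PP))\PP
      [6,8] (S\PP)/S   <
        [6,7] "built" : NP
        [7,8] "here" : ((S\PP)/S)\NP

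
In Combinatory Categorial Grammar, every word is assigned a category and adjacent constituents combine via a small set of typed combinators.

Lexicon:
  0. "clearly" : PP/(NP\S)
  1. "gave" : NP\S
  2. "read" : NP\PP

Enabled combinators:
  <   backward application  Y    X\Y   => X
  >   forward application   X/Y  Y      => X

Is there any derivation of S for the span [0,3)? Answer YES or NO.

PP/(NP\S) NP\S NP\PP
CKY chart[0,3] = {NP}; S ∉ chart

NO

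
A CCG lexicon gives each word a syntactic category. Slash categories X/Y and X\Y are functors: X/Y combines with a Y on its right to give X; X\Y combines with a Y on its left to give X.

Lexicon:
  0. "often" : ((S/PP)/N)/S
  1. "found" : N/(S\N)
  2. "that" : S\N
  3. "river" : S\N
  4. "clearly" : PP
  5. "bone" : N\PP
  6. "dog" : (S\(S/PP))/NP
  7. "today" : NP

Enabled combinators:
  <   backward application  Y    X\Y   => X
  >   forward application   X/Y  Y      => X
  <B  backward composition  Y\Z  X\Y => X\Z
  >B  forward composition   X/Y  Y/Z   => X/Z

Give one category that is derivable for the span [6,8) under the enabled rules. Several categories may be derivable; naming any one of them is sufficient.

S\(S/PP)

[0,8] S   <
  [0,6] S/PP   >
    [0,4] (S/PP)/N   >
      [0,1] "often" : ((S/PP)/N)/S
      [1,4] S   <
        [1,3] N   >
          [1,2] "found" : N/(S\N)
          [2,3] "that" : S\N
        [3,4] "river" : S\N
    [4,6] N   <
      [4,5] "clearly" : PP
      [5,6] "bone" : N\PP
  [6,8] S\(S/PP)   >
    [6,7] "dog" : (S\(S/PP))/NP
    [7,8] "today" : NP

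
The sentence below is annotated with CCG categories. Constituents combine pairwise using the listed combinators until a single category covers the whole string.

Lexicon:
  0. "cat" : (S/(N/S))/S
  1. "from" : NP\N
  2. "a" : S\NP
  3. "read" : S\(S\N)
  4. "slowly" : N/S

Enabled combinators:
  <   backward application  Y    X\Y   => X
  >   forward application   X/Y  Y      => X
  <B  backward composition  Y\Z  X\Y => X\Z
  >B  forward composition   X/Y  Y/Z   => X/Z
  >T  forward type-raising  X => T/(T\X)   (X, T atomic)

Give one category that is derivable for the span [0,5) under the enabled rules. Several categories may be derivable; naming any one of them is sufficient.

S

[0,5] S   >
  [0,4] S/(N/S)   >
    [0,1] "cat" : (S/(N/S))/S
    [1,4] S   <
      [1,3] S\N   <B
        [1,2] "from" : NP\N
        [2,3] "a" : S\NP
      [3,4] "read" : S\(S\N)
  [4,5] "slowly" : N/S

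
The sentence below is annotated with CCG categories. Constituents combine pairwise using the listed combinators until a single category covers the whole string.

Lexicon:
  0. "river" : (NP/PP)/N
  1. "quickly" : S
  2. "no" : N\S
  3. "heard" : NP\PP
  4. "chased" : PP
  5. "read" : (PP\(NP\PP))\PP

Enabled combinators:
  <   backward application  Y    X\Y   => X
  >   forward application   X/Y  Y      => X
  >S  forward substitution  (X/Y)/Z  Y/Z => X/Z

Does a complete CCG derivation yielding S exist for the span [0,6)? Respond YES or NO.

(NP/PP)/N S N\S NP\PP PP (PP\(NP\PP))\PP
CKY chart[0,6] = {NP}; S ∉ chart

NO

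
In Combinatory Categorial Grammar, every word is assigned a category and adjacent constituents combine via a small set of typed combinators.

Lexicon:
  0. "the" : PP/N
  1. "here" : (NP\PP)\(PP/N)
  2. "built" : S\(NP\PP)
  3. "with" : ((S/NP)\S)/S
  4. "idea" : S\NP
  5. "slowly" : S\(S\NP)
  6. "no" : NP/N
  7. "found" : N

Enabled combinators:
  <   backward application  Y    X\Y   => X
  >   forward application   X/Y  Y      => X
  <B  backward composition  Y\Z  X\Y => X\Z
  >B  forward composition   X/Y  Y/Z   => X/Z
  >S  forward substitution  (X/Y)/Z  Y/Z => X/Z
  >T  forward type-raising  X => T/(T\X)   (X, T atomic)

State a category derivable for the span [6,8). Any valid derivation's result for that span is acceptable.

[0,8] S   >
  [0,6] S/NP   <
    [0,3] S   <
      [0,2] NP\PP   <
        [0,1] "the" : PP/N
        [1,2] "here" : (NP\PP)\(PP/N)
      [2,3] "built" : S\(NP\PP)
    [3,6] (S/NP)\S   >
      [3,4] "with" : ((S/NP)\S)/S
      [4,6] S   <
        [4,5] "idea" : S\NP
        [5,6] "slowly" : S\(S\NP)
  [6,8] NP   >
    [6,7] "no" : NP/N
    [7,8] "found" : N

NP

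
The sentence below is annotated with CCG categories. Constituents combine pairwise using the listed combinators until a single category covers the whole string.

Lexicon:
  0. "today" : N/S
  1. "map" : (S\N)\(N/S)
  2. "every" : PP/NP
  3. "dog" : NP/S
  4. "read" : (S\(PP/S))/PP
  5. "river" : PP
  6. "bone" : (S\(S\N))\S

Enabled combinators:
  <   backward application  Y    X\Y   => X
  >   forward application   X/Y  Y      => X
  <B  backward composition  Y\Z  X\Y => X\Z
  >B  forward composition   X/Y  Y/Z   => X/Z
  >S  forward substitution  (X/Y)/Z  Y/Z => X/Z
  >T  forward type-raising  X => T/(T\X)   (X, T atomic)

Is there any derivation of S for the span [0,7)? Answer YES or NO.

YES

[0,7] S   <
  [0,2] S\N   <
    [0,1] "today" : N/S
    [1,2] "map" : (S\N)\(N/S)
  [2,7] S\(S\N)   <
    [2,6] S   <
      [2,4] PP/S   >B
        [2,3] "every" : PP/NP
        [3,4] "dog" : NP/S
      [4,6] S\(PP/S)   >
        [4,5] "read" : (S\(PP/S))/PP
        [5,6] "river" : PP
    [6,7] "bone" : (S\(S\N))\S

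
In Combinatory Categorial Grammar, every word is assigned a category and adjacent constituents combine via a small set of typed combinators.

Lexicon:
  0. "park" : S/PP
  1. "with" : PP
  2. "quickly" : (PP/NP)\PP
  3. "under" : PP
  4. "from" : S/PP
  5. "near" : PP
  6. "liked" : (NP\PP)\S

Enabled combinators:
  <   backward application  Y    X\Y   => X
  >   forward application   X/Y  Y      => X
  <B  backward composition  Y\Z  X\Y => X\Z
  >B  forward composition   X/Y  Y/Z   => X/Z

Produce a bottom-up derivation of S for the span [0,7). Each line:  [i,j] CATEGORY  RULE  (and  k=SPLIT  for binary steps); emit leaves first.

[0,7] S   >
  [0,3] S/NP   >B
    [0,1] "park" : S/PP
    [1,3] PP/NP   <
      [1,2] "with" : PP
      [2,3] "quickly" : (PP/NP)\PP
  [3,7] NP   <
    [3,4] "under" : PP
    [4,7] NP\PP   <
      [4,6] S   >
        [4,5] "from" : S/PP
        [5,6] "near" : PP
      [6,7] "liked" : (NP\PP)\S

[0,1] S/PP  lex  "park"
[1,2] PP  lex  "with"
[2,3] (PP/NP)\PP  lex  "quickly"
[1,3] PP/NP  <  k=2
[0,3] S/NP  >B  k=1
[3,4] PP  lex  "under"
[4,5] S/PP  lex  "from"
[5,6] PP  lex  "near"
[4,6] S  >  k=5
[6,7] (NP\PP)\S  lex  "liked"
[4,7] NP\PP  <  k=6
[3,7] NP  <  k=4
[0,7] S  >  k=3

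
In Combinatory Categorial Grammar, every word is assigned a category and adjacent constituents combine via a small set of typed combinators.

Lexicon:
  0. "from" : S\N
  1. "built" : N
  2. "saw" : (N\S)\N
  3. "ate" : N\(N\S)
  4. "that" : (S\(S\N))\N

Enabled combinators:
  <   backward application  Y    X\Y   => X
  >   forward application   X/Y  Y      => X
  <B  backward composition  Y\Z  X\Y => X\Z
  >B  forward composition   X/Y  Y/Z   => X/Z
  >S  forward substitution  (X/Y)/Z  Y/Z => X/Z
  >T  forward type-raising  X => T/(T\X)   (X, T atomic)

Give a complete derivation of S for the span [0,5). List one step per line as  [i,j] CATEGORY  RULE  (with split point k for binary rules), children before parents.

[0,5] S   <
  [0,1] "from" : S\N
  [1,5] S\(S\N)   <
    [1,4] N   <
      [1,3] N\S   <
        [1,2] "built" : N
        [2,3] "saw" : (N\S)\N
      [3,4] "ate" : N\(N\S)
    [4,5] "that" : (S\(S\N))\N

[0,1] S\N  lex  "from"
[1,2] N  lex  "built"
[2,3] (N\S)\N  lex  "saw"
[1,3] N\S  <  k=2
[3,4] N\(N\S)  lex  "ate"
[1,4] N  <  k=3
[4,5] (S\(S\N))\N  lex  "that"
[1,5] S\(S\N)  <  k=4
[0,5] S  <  k=1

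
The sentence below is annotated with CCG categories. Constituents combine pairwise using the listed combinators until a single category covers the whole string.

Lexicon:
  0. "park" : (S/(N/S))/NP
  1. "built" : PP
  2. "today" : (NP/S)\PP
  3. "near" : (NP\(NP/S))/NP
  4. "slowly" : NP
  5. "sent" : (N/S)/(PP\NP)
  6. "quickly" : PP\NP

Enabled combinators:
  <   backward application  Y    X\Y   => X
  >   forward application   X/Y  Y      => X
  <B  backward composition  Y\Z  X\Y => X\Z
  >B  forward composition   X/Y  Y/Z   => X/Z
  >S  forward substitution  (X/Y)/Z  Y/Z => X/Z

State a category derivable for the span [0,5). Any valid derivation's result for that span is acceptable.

[0,7] S   >
  [0,5] S/(N/S)   >
    [0,1] "park" : (S/(N/S))/NP
    [1,5] NP   <
      [1,3] NP/S   <
        [1,2] "built" : PP
        [2,3] "today" : (NP/S)\PP
      [3,5] NP\(NP/S)   >
        [3,4] "near" : (NP\(NP/S))/NP
        [4,5] "slowly" : NP
  [5,7] N/S   >
    [5,6] "sent" : (N/S)/(PP\NP)
    [6,7] "quickly" : PP\NP

S/(N/S)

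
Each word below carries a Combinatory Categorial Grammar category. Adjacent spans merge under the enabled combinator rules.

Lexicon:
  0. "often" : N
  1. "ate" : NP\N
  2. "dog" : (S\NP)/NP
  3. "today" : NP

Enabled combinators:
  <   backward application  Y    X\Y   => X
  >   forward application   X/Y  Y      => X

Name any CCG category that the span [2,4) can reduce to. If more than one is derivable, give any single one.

S\NP

[0,4] S   <
  [0,2] NP   <
    [0,1] "often" : N
    [1,2] "ate" : NP\N
  [2,4] S\NP   >
    [2,3] "dog" : (S\NP)/NP
    [3,4] "today" : NP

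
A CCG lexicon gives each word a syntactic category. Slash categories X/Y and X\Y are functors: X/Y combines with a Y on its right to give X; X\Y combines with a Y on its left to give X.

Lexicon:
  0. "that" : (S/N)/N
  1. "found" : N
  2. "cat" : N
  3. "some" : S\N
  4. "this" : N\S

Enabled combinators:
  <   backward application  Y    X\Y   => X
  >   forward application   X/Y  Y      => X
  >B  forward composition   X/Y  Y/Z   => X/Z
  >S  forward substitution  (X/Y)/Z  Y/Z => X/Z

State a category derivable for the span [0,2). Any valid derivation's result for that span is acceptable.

S/N

[0,5] S   >
  [0,2] S/N   >
    [0,1] "that" : (S/N)/N
    [1,2] "found" : N
  [2,5] N   <
    [2,4] S   <
      [2,3] "cat" : N
      [3,4] "some" : S\N
    [4,5] "this" : N\S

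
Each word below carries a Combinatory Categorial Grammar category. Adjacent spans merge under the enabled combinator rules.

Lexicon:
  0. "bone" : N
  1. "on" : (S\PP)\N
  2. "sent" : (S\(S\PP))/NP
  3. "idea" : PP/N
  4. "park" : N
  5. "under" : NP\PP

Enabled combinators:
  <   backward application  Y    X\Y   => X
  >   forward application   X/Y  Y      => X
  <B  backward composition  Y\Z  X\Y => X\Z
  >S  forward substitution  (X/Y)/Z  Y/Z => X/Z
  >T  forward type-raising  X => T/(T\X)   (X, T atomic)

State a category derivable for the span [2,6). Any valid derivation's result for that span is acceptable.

[0,6] S   <
  [0,2] S\PP   <
    [0,1] "bone" : N
    [1,2] "on" : (S\PP)\N
  [2,6] S\(S\PP)   >
    [2,3] "sent" : (S\(S\PP))/NP
    [3,6] NP   <
      [3,5] PP   >
        [3,4] "idea" : PP/N
        [4,5] "park" : N
      [5,6] "under" : NP\PP

S\(S\PP)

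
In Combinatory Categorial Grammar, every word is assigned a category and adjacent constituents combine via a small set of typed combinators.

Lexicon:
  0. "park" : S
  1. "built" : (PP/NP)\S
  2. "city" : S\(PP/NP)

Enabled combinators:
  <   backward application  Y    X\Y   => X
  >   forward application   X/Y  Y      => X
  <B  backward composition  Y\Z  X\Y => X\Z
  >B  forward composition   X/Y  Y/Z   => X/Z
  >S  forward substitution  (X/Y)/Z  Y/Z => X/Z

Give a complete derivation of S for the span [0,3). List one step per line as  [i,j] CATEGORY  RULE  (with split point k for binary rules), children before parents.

[0,3] S   <
  [0,2] PP/NP   <
    [0,1] "park" : S
    [1,2] "built" : (PP/NP)\S
  [2,3] "city" : S\(PP/NP)

[0,1] S  lex  "park"
[1,2] (PP/NP)\S  lex  "built"
[0,2] PP/NP  <  k=1
[2,3] S\(PP/NP)  lex  "city"
[0,3] S  <  k=2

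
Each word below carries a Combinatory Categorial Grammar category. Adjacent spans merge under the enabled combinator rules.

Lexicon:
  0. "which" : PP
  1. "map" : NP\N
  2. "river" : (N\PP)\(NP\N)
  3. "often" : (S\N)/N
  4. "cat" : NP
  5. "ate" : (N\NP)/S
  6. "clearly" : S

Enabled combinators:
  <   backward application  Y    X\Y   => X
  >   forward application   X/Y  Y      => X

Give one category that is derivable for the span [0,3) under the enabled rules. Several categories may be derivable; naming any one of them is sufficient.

[0,7] S   <
  [0,3] N   <
    [0,1] "which" : PP
    [1,3] N\PP   <
      [1,2] "map" : NP\N
      [2,3] "river" : (N\PP)\(NP\N)
  [3,7] S\N   >
    [3,4] "often" : (S\N)/N
    [4,7] N   <
      [4,5] "cat" : NP
      [5,7] N\NP   >
        [5,6] "ate" : (N\NP)/S
        [6,7] "clearly" : S

N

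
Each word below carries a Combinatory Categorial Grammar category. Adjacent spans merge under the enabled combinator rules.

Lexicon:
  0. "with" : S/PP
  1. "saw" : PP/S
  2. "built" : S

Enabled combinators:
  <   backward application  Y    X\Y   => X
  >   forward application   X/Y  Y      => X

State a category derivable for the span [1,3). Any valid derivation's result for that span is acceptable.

PP

[0,3] S   >
  [0,1] "with" : S/PP
  [1,3] PP   >
    [1,2] "saw" : PP/S
    [2,3] "built" : S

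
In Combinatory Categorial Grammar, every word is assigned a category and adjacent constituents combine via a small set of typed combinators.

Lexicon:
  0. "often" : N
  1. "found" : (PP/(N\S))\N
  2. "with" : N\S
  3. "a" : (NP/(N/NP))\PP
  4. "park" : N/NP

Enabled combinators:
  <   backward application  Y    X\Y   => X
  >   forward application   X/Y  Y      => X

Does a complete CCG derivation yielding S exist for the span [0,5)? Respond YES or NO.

NO

N (PP/(N\S))\N N\S (NP/(N/NP))\PP N/NP
CKY chart[0,5] = {NP}; S ∉ chart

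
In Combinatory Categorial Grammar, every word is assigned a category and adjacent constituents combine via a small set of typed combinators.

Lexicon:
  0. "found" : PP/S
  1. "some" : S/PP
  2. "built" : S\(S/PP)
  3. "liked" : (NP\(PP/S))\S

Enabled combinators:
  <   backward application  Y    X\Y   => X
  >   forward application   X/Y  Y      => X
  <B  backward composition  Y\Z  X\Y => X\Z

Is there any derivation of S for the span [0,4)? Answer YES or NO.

PP/S S/PP S\(S/PP) (NP\(PP/S))\S
CKY chart[0,4] = {NP}; S ∉ chart

NO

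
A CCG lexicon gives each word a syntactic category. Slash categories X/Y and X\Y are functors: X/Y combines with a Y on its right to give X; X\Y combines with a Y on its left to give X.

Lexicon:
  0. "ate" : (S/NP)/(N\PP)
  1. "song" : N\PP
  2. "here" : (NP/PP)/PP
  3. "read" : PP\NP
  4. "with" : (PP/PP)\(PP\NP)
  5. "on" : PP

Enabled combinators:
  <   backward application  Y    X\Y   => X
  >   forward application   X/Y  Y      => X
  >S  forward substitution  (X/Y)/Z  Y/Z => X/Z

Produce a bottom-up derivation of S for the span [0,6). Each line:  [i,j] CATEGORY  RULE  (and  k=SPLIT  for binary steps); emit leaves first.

[0,6] S   >
  [0,2] S/NP   >
    [0,1] "ate" : (S/NP)/(N\PP)
    [1,2] "song" : N\PP
  [2,6] NP   >
    [2,5] NP/PP   >S
      [2,3] "here" : (NP/PP)/PP
      [3,5] PP/PP   <
        [3,4] "read" : PP\NP
        [4,5] "with" : (PP/PP)\(PP\NP)
    [5,6] "on" : PP

[0,1] (S/NP)/(N\PP)  lex  "ate"
[1,2] N\PP  lex  "song"
[0,2] S/NP  >  k=1
[2,3] (NP/PP)/PP  lex  "here"
[3,4] PP\NP  lex  "read"
[4,5] (PP/PP)\(PP\NP)  lex  "with"
[3,5] PP/PP  <  k=4
[2,5] NP/PP  >S  k=3
[5,6] PP  lex  "on"
[2,6] NP  >  k=5
[0,6] S  >  k=2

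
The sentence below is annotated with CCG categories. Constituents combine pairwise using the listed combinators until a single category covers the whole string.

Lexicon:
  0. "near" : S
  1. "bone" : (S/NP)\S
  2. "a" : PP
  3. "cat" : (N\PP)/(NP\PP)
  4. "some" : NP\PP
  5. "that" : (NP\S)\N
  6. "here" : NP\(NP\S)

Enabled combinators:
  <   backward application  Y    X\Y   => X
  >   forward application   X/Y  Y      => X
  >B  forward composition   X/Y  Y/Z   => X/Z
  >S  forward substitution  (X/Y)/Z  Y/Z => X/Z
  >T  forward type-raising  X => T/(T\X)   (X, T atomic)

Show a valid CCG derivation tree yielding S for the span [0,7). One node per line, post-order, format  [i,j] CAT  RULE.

[0,7] S   >
  [0,2] S/NP   <
    [0,1] "near" : S
    [1,2] "bone" : (S/NP)\S
  [2,7] NP   <
    [2,6] NP\S   <
      [2,5] N   <
        [2,3] "a" : PP
        [3,5] N\PP   >
          [3,4] "cat" : (N\PP)/(NP\PP)
          [4,5] "some" : NP\PP
      [5,6] "that" : (NP\S)\N
    [6,7] "here" : NP\(NP\S)

[0,1] S  lex  "near"
[1,2] (S/NP)\S  lex  "bone"
[0,2] S/NP  <  k=1
[2,3] PP  lex  "a"
[3,4] (N\PP)/(NP\PP)  lex  "cat"
[4,5] NP\PP  lex  "some"
[3,5] N\PP  >  k=4
[2,5] N  <  k=3
[5,6] (NP\S)\N  lex  "that"
[2,6] NP\S  <  k=5
[6,7] NP\(NP\S)  lex  "here"
[2,7] NP  <  k=6
[0,7] S  >  k=2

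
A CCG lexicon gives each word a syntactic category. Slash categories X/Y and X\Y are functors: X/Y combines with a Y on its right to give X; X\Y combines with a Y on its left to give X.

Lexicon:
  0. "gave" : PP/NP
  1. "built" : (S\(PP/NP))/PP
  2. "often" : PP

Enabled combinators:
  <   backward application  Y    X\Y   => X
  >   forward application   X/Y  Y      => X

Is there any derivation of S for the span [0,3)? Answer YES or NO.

YES

[0,3] S   <
  [0,1] "gave" : PP/NP
  [1,3] S\(PP/NP)   >
    [1,2] "built" : (S\(PP/NP))/PP
    [2,3] "often" : PP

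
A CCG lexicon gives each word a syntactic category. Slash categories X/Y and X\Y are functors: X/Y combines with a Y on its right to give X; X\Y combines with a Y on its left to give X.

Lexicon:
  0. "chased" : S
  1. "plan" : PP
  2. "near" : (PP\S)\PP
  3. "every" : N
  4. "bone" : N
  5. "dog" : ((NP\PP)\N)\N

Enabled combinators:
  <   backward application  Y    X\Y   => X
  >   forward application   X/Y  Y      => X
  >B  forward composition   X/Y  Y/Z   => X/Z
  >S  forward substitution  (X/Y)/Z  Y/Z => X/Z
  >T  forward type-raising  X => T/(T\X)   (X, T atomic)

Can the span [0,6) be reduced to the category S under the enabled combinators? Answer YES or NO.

S PP (PP\S)\PP N N ((NP\PP)\N)\N
CKY chart[0,6] = {N/(N\NP), NP, NP/(NP\NP), PP/(PP\NP), S/(S\NP)}; S ∉ chart

NO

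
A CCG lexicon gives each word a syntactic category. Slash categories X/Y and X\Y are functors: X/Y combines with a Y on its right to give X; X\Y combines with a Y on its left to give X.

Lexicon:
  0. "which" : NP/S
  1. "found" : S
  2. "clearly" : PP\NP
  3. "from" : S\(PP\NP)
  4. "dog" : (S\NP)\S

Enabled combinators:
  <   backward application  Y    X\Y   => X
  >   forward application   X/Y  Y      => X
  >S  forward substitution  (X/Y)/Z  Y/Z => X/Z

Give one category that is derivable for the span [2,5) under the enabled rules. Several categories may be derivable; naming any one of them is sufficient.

[0,5] S   <
  [0,2] NP   >
    [0,1] "which" : NP/S
    [1,2] "found" : S
  [2,5] S\NP   <
    [2,4] S   <
      [2,3] "clearly" : PP\NP
      [3,4] "from" : S\(PP\NP)
    [4,5] "dog" : (S\NP)\S

S\NP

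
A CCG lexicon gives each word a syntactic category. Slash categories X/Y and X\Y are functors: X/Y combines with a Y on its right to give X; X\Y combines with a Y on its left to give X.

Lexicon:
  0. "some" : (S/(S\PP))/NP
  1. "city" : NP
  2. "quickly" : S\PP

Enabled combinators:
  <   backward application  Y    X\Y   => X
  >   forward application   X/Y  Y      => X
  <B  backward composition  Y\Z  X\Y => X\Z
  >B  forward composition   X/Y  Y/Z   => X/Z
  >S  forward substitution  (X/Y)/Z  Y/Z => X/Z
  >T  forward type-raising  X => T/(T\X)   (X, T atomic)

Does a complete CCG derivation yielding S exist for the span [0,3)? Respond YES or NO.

[0,3] S   >
  [0,2] S/(S\PP)   >
    [0,1] "some" : (S/(S\PP))/NP
    [1,2] "city" : NP
  [2,3] "quickly" : S\PP

YES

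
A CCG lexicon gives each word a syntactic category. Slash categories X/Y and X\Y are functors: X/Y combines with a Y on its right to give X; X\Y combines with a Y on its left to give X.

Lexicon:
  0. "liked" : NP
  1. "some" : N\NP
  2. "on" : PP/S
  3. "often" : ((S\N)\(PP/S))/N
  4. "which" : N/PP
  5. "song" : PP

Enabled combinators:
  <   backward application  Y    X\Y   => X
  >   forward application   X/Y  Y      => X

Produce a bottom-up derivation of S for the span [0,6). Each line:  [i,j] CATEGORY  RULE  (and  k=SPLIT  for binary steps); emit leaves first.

[0,6] S   <
  [0,2] N   <
    [0,1] "liked" : NP
    [1,2] "some" : N\NP
  [2,6] S\N   <
    [2,3] "on" : PP/S
    [3,6] (S\N)\(PP/S)   >
      [3,4] "often" : ((S\N)\(PP/S))/N
      [4,6] N   >
        [4,5] "which" : N/PP
        [5,6] "song" : PP

[0,1] NP  lex  "liked"
[1,2] N\NP  lex  "some"
[0,2] N  <  k=1
[2,3] PP/S  lex  "on"
[3,4] ((S\N)\(PP/S))/N  lex  "often"
[4,5] N/PP  lex  "which"
[5,6] PP  lex  "song"
[4,6] N  >  k=5
[3,6] (S\N)\(PP/S)  >  k=4
[2,6] S\N  <  k=3
[0,6] S  <  k=2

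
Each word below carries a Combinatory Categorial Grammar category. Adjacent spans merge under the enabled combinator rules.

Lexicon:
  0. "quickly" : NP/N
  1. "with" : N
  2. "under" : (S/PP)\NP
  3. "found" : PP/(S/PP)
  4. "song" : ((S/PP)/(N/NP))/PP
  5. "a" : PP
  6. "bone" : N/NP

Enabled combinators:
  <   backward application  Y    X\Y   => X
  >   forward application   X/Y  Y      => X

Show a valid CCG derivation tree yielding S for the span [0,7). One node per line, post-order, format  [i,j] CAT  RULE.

[0,1] NP/N  lex  "quickly"
[1,2] N  lex  "with"
[0,2] NP  >  k=1
[2,3] (S/PP)\NP  lex  "under"
[0,3] S/PP  <  k=2
[3,4] PP/(S/PP)  lex  "found"
[4,5] ((S/PP)/(N/NP))/PP  lex  "song"
[5,6] PP  lex  "a"
[4,6] (S/PP)/(N/NP)  >  k=5
[6,7] N/NP  lex  "bone"
[4,7] S/PP  >  k=6
[3,7] PP  >  k=4
[0,7] S  >  k=3

[0,7] S   >
  [0,3] S/PP   <
    [0,2] NP   >
      [0,1] "quickly" : NP/N
      [1,2] "with" : N
    [2,3] "under" : (S/PP)\NP
  [3,7] PP   >
    [3,4] "found" : PP/(S/PP)
    [4,7] S/PP   >
      [4,6] (S/PP)/(N/NP)   >
        [4,5] "song" : ((S/PP)/(N/NP))/PP
        [5,6] "a" : PP
      [6,7] "bone" : N/NP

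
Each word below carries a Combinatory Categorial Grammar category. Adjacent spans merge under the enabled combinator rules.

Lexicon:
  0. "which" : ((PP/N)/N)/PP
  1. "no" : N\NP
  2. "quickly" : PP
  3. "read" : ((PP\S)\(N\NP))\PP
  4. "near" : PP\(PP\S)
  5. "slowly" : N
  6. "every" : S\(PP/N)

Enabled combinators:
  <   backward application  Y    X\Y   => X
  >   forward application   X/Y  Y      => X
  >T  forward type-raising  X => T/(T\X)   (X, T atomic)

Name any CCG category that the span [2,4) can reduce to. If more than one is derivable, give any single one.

[0,7] S   <
  [0,6] PP/N   >
    [0,5] (PP/N)/N   >
      [0,1] "which" : ((PP/N)/N)/PP
      [1,5] PP   <
        [1,4] PP\S   <
          [1,2] "no" : N\NP
          [2,4] (PP\S)\(N\NP)   <
            [2,3] "quickly" : PP
            [3,4] "read" : ((PP\S)\(N\NP))\PP
        [4,5] "near" : PP\(PP\S)
    [5,6] "slowly" : N
  [6,7] "every" : S\(PP/N)

(PP\S)\(N\NP)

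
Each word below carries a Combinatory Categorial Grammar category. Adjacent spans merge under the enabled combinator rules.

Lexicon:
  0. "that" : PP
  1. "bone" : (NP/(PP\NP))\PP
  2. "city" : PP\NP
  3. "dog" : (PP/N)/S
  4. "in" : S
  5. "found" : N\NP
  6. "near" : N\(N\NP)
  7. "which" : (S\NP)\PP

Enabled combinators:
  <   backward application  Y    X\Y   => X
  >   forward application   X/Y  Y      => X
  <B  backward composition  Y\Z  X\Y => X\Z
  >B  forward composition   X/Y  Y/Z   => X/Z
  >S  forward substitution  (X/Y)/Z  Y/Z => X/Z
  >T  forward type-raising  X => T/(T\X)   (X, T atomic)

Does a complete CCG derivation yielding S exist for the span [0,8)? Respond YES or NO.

YES

[0,8] S   <
  [0,3] NP   >
    [0,2] NP/(PP\NP)   <
      [0,1] "that" : PP
      [1,2] "bone" : (NP/(PP\NP))\PP
    [2,3] "city" : PP\NP
  [3,8] S\NP   <
    [3,7] PP   >
      [3,5] PP/N   >
        [3,4] "dog" : (PP/N)/S
        [4,5] "in" : S
      [5,7] N   <
        [5,6] "found" : N\NP
        [6,7] "near" : N\(N\NP)
    [7,8] "which" : (S\NP)\PP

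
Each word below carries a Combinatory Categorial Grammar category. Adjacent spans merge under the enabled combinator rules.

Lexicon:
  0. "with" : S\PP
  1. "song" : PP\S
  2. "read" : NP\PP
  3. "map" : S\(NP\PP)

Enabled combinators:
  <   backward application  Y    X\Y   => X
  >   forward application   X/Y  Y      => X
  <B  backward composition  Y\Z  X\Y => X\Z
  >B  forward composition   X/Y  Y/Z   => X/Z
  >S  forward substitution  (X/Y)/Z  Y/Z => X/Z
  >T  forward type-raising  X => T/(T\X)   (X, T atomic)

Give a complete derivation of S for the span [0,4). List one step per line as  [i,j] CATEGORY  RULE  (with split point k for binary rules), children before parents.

[0,4] S   <
  [0,3] NP\PP   <B
    [0,1] "with" : S\PP
    [1,3] NP\S   <B
      [1,2] "song" : PP\S
      [2,3] "read" : NP\PP
  [3,4] "map" : S\(NP\PP)

[0,1] S\PP  lex  "with"
[1,2] PP\S  lex  "song"
[2,3] NP\PP  lex  "read"
[1,3] NP\S  <B  k=2
[0,3] NP\PP  <B  k=1
[3,4] S\(NP\PP)  lex  "map"
[0,4] S  <  k=3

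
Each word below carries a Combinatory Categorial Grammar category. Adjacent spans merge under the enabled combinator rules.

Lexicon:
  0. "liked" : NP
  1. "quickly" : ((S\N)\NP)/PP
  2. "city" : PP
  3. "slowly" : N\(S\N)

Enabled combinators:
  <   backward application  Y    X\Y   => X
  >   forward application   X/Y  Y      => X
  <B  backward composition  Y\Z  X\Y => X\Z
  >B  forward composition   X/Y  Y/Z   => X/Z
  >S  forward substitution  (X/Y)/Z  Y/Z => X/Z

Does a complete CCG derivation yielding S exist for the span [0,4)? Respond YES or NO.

NP ((S\N)\NP)/PP PP N\(S\N)
CKY chart[0,4] = {N}; S ∉ chart

NO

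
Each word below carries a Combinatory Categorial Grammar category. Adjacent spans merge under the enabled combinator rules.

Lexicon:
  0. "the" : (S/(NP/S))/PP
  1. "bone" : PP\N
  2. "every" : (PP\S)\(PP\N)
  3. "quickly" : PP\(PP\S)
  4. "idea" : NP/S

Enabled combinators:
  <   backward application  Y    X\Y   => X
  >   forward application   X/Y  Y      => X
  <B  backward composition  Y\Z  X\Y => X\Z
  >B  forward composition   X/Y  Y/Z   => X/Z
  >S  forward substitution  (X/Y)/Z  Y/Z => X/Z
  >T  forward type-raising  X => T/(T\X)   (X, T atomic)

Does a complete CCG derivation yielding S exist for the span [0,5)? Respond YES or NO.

YES

[0,5] S   >
  [0,4] S/(NP/S)   >
    [0,1] "the" : (S/(NP/S))/PP
    [1,4] PP   <
      [1,3] PP\S   <
        [1,2] "bone" : PP\N
        [2,3] "every" : (PP\S)\(PP\N)
      [3,4] "quickly" : PP\(PP\S)
  [4,5] "idea" : NP/S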